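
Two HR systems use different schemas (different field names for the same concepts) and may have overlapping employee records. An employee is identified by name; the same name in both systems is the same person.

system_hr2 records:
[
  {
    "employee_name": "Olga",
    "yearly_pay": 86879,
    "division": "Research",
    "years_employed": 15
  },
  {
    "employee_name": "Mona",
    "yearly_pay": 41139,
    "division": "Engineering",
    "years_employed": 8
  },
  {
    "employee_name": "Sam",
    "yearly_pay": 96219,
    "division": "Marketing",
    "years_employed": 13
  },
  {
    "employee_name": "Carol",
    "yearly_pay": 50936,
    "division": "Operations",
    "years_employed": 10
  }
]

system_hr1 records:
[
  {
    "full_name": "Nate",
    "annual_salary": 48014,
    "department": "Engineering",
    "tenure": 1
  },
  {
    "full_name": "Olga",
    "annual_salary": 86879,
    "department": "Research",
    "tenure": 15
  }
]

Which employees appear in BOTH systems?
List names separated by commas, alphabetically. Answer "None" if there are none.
Olga

Schema mapping: "employee_name" (system_hr2) = "full_name" (system_hr1) = employee name

Names in system_hr2: ['Carol', 'Mona', 'Olga', 'Sam']
Names in system_hr1: ['Nate', 'Olga']

Intersection: ['Olga']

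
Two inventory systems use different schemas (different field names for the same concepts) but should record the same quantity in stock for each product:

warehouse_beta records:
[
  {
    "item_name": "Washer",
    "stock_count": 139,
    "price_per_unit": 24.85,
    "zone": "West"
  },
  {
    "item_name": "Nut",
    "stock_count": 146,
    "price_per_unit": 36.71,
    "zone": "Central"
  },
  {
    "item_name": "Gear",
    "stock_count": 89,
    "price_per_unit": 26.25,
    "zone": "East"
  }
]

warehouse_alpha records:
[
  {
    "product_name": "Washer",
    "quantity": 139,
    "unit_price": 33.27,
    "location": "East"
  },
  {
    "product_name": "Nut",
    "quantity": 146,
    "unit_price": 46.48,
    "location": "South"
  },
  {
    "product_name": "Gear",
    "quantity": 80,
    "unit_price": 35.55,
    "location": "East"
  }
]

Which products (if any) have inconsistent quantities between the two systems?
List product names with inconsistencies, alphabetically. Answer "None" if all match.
Gear

Schema mappings:
- "item_name" (warehouse_beta) = "product_name" (warehouse_alpha) = product name
- "stock_count" (warehouse_beta) = "quantity" (warehouse_alpha) = quantity

Comparison:
  Washer: 139 vs 139 - MATCH
  Nut: 146 vs 146 - MATCH
  Gear: 89 vs 80 - MISMATCH

Products with inconsistencies: Gear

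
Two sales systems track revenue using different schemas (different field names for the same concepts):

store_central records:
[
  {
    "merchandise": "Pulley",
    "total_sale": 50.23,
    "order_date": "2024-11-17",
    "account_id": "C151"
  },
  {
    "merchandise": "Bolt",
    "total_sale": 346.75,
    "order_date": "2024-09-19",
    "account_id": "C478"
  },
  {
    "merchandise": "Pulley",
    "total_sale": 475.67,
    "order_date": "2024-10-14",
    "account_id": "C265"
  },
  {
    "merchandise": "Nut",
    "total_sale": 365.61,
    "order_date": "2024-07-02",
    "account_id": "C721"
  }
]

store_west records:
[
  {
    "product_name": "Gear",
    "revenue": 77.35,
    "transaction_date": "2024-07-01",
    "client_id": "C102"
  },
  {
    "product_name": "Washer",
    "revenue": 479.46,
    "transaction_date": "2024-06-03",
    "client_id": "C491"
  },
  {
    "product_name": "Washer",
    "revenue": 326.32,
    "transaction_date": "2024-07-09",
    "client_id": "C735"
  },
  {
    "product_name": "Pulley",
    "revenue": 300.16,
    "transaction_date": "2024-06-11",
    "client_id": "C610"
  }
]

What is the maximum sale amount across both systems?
479.46

Reconcile: "total_sale" (store_central) = "revenue" (store_west) = sale amount

Maximum in store_central: 475.67
Maximum in store_west: 479.46

Overall maximum: max(475.67, 479.46) = 479.46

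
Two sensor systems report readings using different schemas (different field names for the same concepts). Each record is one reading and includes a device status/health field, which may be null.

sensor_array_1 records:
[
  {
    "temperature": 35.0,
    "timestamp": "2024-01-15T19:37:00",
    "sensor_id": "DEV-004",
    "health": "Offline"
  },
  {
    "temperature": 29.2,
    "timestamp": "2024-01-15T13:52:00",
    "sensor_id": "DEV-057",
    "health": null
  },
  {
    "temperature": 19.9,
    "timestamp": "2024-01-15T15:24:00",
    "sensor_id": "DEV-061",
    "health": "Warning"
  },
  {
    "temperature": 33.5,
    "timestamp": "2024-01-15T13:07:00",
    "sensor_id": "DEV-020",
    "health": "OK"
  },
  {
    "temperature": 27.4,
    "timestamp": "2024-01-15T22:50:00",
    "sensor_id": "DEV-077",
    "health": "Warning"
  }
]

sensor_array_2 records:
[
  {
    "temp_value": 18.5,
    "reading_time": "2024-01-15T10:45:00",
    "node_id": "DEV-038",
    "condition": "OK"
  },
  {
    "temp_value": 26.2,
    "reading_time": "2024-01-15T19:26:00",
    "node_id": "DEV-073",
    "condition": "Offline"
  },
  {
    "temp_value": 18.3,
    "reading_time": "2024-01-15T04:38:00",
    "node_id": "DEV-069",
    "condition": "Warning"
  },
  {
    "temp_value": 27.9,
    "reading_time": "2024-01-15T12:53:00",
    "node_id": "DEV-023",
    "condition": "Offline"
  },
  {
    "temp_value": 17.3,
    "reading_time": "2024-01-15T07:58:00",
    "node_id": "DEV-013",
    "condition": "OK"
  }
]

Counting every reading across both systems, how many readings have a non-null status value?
9

Schema mapping: "health" (sensor_array_1) = "condition" (sensor_array_2) = status

Non-null in sensor_array_1: 4
Non-null in sensor_array_2: 5

Total non-null: 4 + 5 = 9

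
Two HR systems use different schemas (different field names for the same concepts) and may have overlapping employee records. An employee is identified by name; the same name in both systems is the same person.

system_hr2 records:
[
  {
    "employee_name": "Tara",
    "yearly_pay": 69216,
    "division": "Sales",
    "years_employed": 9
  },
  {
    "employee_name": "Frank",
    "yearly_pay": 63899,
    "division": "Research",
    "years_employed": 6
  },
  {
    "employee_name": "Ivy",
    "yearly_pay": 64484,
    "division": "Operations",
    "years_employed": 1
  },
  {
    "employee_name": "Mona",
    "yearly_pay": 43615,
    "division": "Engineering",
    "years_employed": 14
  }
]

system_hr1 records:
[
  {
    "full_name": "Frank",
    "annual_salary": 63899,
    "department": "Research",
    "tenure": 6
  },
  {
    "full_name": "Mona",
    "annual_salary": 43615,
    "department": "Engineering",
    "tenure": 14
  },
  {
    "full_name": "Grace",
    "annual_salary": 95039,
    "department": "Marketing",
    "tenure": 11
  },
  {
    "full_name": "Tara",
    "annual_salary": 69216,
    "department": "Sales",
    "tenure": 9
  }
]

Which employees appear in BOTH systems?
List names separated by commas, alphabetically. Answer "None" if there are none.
Frank, Mona, Tara

Schema mapping: "employee_name" (system_hr2) = "full_name" (system_hr1) = employee name

Names in system_hr2: ['Frank', 'Ivy', 'Mona', 'Tara']
Names in system_hr1: ['Frank', 'Grace', 'Mona', 'Tara']

Intersection: ['Frank', 'Mona', 'Tara']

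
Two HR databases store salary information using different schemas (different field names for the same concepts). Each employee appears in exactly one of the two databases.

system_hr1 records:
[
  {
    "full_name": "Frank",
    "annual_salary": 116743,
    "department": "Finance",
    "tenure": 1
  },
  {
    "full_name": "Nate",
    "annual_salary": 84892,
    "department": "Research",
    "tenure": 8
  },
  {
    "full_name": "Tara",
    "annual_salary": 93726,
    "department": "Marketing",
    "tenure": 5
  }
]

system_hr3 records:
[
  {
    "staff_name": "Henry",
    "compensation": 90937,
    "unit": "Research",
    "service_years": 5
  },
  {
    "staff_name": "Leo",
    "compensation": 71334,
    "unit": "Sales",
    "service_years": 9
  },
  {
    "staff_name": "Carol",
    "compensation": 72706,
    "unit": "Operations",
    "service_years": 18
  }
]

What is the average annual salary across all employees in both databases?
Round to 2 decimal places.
88389.67

Schema mapping: "annual_salary" (system_hr1) = "compensation" (system_hr3) = annual salary

All salaries: [116743, 84892, 93726, 90937, 71334, 72706]
Sum: 530338
Count: 6
Average: 530338 / 6 = 88389.67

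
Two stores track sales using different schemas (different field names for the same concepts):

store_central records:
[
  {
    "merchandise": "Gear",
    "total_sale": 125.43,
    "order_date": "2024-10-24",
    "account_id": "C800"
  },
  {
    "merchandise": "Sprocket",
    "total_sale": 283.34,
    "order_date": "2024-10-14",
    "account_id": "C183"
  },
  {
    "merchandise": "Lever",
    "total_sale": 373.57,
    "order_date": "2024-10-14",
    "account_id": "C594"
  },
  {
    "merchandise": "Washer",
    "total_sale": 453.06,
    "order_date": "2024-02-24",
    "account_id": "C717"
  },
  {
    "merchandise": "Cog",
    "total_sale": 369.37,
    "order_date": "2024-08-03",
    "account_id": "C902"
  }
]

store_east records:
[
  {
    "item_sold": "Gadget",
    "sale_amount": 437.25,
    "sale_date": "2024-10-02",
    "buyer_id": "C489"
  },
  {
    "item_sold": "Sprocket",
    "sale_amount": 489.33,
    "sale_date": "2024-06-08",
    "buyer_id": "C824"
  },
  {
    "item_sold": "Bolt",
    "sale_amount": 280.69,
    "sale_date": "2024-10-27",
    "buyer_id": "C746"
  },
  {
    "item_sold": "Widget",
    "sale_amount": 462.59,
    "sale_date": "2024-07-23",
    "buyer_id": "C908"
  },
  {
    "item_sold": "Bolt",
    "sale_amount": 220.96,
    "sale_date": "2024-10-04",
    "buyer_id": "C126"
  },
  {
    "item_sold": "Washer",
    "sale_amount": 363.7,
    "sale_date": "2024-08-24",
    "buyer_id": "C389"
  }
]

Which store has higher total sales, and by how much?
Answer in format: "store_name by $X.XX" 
store_east by $649.75

Schema mapping: "total_sale" (store_central) = "sale_amount" (store_east) = sale amount

Total for store_central: 1604.77
Total for store_east: 2254.52

Difference: |1604.77 - 2254.52| = 649.75
store_east has higher sales by $649.75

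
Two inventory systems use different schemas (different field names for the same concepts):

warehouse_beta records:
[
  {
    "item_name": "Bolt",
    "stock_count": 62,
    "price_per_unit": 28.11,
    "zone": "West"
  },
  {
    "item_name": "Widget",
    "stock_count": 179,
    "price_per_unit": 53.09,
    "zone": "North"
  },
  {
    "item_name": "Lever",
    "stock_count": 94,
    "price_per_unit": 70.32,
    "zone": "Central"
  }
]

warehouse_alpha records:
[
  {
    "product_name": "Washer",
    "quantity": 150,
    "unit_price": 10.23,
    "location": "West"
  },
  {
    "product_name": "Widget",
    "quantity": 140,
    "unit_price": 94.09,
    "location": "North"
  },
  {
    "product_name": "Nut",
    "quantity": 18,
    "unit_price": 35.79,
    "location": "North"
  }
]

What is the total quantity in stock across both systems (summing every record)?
643

To reconcile these schemas, identify the field holding the quantity in stock in each system:
1. In warehouse_beta it is "stock_count"
2. In warehouse_alpha it is "quantity"

From warehouse_beta: 62 + 179 + 94 = 335
From warehouse_alpha: 150 + 140 + 18 = 308

Total: 335 + 308 = 643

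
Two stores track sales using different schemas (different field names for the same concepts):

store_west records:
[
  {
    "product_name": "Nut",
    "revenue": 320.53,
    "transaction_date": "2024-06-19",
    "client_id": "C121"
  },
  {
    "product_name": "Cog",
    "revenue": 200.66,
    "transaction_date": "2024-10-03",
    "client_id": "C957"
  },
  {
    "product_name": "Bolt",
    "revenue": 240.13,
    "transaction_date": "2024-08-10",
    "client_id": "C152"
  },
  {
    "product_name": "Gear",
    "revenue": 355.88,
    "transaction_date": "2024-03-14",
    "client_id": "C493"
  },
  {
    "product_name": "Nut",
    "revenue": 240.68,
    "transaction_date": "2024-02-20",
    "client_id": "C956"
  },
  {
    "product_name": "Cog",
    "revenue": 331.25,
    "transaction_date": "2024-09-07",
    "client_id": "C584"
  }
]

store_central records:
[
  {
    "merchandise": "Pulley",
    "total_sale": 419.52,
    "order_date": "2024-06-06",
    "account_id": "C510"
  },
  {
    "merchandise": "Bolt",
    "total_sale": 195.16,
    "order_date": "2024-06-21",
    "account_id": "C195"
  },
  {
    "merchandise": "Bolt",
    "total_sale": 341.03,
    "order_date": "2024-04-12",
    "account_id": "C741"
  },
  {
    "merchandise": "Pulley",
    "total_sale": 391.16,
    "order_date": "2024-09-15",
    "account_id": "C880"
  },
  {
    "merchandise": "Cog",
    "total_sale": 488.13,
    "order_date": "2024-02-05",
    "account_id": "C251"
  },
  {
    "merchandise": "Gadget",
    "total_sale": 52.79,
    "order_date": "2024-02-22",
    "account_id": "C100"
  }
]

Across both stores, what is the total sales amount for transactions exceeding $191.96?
3524.13

Schema mapping: "revenue" (store_west) = "total_sale" (store_central) = sale amount

Sum of sales > $191.96 in store_west: 1689.13
Sum of sales > $191.96 in store_central: 1835.0

Total: 1689.13 + 1835.0 = 3524.13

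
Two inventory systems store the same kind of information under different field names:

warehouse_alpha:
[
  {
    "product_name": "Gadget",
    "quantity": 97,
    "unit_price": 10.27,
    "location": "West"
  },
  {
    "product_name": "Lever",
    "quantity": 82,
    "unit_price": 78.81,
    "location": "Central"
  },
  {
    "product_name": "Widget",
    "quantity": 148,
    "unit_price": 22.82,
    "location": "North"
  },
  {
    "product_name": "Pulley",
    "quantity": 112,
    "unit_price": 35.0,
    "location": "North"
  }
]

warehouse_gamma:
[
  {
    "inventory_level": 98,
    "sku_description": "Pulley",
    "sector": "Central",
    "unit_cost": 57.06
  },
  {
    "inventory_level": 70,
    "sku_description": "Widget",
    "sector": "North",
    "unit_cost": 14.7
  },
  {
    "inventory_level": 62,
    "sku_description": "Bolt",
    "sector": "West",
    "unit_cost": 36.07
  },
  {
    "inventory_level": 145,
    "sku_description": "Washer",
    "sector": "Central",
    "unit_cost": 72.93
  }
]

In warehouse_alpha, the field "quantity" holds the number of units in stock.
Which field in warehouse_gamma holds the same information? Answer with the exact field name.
inventory_level

In warehouse_alpha, "quantity" holds the number of units in stock.
The fields in warehouse_gamma are: "inventory_level", "sku_description", "sector", "unit_cost".
"inventory_level" is the match: the name refers to the same concept and its values are whole-number counts (e.g. 98, 70).
The other fields ("sku_description", "sector", "unit_cost") hold different kinds of data.

So "quantity" in warehouse_alpha corresponds to "inventory_level" in warehouse_gamma.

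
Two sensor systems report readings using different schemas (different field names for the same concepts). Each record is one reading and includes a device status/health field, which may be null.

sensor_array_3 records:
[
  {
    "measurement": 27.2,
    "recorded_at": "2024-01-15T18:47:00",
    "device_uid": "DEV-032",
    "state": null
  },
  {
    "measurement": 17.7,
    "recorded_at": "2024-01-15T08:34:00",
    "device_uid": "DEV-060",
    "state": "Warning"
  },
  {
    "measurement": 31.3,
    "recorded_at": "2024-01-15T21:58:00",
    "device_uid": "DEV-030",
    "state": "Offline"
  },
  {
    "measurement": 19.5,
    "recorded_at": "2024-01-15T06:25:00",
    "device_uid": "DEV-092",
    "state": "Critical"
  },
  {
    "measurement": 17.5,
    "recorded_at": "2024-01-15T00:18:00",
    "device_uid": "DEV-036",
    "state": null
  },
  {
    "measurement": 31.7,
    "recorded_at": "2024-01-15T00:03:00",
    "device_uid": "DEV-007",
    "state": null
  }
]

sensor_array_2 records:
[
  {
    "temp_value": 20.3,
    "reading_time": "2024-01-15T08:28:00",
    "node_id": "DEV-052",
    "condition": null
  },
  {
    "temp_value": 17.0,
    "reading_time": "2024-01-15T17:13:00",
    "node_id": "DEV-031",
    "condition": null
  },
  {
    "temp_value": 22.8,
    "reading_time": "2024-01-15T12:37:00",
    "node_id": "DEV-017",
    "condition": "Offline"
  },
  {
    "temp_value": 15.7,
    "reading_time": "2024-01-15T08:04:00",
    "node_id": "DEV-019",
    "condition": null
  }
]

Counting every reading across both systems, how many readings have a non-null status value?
4

Schema mapping: "state" (sensor_array_3) = "condition" (sensor_array_2) = status

Non-null in sensor_array_3: 3
Non-null in sensor_array_2: 1

Total non-null: 3 + 1 = 4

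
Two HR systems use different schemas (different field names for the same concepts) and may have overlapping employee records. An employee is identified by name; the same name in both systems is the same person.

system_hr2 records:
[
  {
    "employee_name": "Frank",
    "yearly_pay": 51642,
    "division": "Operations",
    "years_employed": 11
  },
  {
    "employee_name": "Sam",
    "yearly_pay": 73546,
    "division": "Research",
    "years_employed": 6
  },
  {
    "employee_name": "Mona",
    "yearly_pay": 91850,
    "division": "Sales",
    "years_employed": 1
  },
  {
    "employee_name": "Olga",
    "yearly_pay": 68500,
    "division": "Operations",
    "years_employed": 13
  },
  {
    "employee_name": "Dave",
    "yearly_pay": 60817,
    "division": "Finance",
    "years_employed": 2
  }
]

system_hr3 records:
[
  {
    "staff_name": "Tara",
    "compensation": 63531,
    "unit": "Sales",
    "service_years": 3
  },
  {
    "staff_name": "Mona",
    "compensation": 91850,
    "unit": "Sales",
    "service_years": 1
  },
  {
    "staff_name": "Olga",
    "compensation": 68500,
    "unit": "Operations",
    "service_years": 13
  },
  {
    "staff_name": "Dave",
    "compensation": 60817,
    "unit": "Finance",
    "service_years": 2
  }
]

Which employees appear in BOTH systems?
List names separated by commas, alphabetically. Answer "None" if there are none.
Dave, Mona, Olga

Schema mapping: "employee_name" (system_hr2) = "staff_name" (system_hr3) = employee name

Names in system_hr2: ['Dave', 'Frank', 'Mona', 'Olga', 'Sam']
Names in system_hr3: ['Dave', 'Mona', 'Olga', 'Tara']

Intersection: ['Dave', 'Mona', 'Olga']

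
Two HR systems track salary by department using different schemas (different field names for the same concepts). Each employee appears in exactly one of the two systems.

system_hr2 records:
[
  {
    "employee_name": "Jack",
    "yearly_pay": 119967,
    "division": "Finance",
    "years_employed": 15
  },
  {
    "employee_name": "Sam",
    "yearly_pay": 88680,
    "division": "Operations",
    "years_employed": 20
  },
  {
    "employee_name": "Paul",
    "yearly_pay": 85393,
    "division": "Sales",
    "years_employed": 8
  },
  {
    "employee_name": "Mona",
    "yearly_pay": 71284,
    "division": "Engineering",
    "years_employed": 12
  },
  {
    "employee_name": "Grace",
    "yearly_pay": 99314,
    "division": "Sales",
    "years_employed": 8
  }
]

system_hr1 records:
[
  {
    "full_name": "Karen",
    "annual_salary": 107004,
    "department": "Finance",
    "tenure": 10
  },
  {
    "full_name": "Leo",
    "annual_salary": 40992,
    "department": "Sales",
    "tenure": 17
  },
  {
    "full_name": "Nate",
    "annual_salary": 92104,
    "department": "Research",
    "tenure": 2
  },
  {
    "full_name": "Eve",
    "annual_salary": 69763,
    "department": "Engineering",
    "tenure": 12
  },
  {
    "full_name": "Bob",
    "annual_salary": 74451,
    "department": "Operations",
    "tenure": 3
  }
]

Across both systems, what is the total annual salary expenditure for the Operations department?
163131

Schema mappings:
- "division" (system_hr2) = "department" (system_hr1) = department
- "yearly_pay" (system_hr2) = "annual_salary" (system_hr1) = salary

Operations salaries from system_hr2: 88680
Operations salaries from system_hr1: 74451

Total: 88680 + 74451 = 163131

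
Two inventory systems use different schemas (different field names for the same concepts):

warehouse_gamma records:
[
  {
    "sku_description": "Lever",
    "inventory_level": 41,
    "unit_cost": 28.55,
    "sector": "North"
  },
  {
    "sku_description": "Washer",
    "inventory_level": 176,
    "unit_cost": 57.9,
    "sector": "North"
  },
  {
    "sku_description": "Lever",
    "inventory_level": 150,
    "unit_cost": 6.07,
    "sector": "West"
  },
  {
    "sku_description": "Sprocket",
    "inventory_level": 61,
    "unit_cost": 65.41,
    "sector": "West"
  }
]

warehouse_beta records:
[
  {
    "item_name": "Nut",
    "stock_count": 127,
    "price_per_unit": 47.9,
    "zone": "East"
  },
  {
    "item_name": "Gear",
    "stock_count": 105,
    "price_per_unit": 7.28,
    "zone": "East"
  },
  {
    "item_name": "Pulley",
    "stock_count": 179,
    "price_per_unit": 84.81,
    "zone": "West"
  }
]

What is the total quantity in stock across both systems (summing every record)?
839

To reconcile these schemas, identify the field holding the quantity in stock in each system:
1. In warehouse_gamma it is "inventory_level"
2. In warehouse_beta it is "stock_count"

From warehouse_gamma: 41 + 176 + 150 + 61 = 428
From warehouse_beta: 127 + 105 + 179 = 411

Total: 428 + 411 = 839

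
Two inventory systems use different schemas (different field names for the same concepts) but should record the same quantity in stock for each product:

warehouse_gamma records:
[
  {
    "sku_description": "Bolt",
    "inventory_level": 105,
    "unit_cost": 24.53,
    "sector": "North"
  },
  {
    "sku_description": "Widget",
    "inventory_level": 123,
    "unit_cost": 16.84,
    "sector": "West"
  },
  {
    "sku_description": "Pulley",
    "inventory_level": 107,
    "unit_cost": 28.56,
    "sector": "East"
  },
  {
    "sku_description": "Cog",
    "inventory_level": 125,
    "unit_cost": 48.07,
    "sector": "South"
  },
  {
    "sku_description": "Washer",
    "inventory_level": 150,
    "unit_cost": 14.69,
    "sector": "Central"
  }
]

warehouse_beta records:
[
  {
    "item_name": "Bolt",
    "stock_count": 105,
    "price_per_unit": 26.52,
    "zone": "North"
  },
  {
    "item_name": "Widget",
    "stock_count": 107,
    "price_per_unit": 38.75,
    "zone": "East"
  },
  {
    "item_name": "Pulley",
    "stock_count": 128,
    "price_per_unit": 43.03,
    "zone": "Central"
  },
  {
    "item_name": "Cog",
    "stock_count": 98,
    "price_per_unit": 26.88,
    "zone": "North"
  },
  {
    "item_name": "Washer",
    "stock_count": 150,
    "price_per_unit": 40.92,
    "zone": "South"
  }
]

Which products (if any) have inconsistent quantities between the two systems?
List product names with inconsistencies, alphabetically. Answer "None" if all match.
Cog, Pulley, Widget

Schema mappings:
- "sku_description" (warehouse_gamma) = "item_name" (warehouse_beta) = product name
- "inventory_level" (warehouse_gamma) = "stock_count" (warehouse_beta) = quantity

Comparison:
  Bolt: 105 vs 105 - MATCH
  Widget: 123 vs 107 - MISMATCH
  Pulley: 107 vs 128 - MISMATCH
  Cog: 125 vs 98 - MISMATCH
  Washer: 150 vs 150 - MATCH

Products with inconsistencies: Cog, Pulley, Widget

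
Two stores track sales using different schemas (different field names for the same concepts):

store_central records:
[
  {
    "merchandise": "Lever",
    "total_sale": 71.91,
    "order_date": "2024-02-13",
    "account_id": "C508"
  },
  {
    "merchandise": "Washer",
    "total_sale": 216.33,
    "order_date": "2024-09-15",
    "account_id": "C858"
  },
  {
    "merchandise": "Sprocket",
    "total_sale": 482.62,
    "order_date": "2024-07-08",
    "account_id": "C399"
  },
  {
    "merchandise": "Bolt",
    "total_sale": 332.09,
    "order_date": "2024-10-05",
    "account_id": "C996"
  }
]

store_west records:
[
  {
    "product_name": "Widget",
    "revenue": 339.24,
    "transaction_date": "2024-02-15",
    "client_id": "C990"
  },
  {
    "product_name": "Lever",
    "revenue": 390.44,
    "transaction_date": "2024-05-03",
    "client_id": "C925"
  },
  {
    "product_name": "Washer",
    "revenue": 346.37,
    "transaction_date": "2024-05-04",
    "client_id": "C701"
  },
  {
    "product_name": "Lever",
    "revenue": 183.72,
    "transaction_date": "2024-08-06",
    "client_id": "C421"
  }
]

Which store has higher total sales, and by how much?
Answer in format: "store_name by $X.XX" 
store_west by $156.82

Schema mapping: "total_sale" (store_central) = "revenue" (store_west) = sale amount

Total for store_central: 1102.95
Total for store_west: 1259.77

Difference: |1102.95 - 1259.77| = 156.82
store_west has higher sales by $156.82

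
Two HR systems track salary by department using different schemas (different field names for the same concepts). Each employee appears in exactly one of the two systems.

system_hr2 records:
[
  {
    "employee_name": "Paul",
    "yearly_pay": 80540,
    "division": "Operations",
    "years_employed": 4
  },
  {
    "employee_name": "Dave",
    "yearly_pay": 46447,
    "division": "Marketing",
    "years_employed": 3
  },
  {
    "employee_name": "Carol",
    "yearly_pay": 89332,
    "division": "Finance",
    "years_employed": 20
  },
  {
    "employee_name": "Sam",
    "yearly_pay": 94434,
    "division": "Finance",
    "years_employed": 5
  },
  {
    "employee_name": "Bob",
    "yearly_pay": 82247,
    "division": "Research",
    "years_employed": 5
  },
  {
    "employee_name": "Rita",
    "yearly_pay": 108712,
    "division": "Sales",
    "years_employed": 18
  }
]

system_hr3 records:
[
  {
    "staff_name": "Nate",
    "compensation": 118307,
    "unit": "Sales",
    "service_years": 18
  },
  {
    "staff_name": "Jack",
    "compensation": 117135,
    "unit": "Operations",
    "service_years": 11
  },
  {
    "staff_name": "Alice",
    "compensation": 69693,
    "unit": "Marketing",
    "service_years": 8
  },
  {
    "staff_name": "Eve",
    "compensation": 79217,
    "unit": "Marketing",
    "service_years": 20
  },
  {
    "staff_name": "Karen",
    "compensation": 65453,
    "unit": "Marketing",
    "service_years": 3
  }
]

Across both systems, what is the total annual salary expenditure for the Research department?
82247

Schema mappings:
- "division" (system_hr2) = "unit" (system_hr3) = department
- "yearly_pay" (system_hr2) = "compensation" (system_hr3) = salary

Research salaries from system_hr2: 82247
Research salaries from system_hr3: 0

Total: 82247 + 0 = 82247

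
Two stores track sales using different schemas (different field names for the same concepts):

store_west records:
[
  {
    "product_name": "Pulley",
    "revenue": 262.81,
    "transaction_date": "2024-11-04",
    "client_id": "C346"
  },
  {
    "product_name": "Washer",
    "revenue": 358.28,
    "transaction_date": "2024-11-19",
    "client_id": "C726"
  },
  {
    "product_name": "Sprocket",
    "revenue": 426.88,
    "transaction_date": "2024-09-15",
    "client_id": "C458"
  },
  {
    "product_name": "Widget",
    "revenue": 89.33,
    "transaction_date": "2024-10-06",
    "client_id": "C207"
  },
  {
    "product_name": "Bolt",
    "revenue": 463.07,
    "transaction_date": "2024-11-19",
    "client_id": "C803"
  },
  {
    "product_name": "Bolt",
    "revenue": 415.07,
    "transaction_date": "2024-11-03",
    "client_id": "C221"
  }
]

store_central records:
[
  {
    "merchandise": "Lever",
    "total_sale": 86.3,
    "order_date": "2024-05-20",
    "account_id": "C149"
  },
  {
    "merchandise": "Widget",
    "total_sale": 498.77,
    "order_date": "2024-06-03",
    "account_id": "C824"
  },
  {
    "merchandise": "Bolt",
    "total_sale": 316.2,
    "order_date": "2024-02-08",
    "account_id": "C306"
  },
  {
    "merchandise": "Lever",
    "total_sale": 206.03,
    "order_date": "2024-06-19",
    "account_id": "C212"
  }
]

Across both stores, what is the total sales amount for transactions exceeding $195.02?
2947.11

Schema mapping: "revenue" (store_west) = "total_sale" (store_central) = sale amount

Sum of sales > $195.02 in store_west: 1926.11
Sum of sales > $195.02 in store_central: 1021.0

Total: 1926.11 + 1021.0 = 2947.11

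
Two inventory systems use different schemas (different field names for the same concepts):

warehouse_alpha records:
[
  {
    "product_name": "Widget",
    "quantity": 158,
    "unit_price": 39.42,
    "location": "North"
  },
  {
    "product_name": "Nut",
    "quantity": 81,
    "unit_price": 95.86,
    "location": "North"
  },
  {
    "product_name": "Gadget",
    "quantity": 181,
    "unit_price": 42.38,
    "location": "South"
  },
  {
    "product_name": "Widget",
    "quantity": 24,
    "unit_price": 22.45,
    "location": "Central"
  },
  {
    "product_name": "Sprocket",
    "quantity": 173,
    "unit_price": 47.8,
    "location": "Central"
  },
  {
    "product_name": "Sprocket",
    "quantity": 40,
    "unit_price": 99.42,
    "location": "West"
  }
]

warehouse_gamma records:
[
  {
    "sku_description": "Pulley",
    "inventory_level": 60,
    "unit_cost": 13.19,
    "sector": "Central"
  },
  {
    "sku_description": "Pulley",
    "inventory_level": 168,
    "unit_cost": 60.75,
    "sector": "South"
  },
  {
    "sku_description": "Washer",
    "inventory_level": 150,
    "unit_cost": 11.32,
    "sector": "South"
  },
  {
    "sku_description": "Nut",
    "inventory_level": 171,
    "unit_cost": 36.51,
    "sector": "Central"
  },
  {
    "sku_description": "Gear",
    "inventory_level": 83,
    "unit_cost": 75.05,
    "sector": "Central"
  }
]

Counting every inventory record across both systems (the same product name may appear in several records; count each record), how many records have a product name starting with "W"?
3

Schema mapping: "product_name" (warehouse_alpha) = "sku_description" (warehouse_gamma) = product name

Records with product name starting with "W" in warehouse_alpha: 2
Records with product name starting with "W" in warehouse_gamma: 1

Total: 2 + 1 = 3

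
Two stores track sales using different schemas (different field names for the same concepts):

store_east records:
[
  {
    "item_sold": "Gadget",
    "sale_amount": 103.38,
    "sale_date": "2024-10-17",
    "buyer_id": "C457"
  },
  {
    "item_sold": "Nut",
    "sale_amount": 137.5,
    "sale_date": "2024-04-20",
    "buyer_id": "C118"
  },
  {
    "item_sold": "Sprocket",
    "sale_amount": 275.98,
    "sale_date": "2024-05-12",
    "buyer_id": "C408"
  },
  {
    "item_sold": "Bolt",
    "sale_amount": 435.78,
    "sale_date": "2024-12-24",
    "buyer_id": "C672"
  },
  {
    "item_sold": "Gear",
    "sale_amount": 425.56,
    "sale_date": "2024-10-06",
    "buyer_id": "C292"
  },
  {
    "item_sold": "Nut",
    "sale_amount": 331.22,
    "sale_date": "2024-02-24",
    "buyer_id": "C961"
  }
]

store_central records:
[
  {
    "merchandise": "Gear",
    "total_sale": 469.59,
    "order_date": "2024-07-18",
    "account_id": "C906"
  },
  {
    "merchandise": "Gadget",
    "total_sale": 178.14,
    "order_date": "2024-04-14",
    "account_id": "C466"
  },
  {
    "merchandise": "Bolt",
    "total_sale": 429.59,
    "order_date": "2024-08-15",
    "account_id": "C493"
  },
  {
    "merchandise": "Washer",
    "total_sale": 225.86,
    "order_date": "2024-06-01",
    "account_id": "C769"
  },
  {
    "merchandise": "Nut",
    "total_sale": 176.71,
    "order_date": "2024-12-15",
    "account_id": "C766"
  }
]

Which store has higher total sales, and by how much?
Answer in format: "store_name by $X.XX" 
store_east by $229.53

Schema mapping: "sale_amount" (store_east) = "total_sale" (store_central) = sale amount

Total for store_east: 1709.42
Total for store_central: 1479.89

Difference: |1709.42 - 1479.89| = 229.53
store_east has higher sales by $229.53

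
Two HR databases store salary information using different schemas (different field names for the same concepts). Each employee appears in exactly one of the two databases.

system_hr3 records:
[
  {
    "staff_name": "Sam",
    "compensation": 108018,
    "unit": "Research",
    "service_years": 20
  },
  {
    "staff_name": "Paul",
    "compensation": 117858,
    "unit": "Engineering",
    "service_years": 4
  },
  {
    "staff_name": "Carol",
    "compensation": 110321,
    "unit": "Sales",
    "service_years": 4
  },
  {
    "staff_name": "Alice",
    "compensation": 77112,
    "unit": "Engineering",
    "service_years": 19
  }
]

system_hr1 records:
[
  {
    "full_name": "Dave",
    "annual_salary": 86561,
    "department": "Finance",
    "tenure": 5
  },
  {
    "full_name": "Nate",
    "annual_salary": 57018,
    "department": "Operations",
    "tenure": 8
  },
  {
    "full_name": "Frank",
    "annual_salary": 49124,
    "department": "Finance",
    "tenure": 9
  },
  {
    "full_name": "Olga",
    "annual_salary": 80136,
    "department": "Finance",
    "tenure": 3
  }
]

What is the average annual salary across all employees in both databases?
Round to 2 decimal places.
85768.50

Schema mapping: "compensation" (system_hr3) = "annual_salary" (system_hr1) = annual salary

All salaries: [108018, 117858, 110321, 77112, 86561, 57018, 49124, 80136]
Sum: 686148
Count: 8
Average: 686148 / 8 = 85768.50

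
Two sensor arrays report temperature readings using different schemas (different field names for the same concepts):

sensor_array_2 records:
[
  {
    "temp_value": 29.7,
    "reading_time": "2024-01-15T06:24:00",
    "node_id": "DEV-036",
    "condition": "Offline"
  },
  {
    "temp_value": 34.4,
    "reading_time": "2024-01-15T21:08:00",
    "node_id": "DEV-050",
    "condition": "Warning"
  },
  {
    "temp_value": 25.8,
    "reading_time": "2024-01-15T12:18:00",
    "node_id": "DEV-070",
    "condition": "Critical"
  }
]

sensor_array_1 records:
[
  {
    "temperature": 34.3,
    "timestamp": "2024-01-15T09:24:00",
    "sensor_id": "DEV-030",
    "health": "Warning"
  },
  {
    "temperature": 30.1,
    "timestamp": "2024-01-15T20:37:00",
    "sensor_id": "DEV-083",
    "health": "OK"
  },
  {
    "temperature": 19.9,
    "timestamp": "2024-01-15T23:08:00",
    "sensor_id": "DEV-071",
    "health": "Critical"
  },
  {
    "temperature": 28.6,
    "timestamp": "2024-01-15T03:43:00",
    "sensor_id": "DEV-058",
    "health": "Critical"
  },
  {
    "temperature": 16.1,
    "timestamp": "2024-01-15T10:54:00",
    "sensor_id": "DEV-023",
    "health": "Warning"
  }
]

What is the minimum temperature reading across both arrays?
16.1

Schema mapping: "temp_value" (sensor_array_2) = "temperature" (sensor_array_1) = temperature reading

Minimum in sensor_array_2: 25.8
Minimum in sensor_array_1: 16.1

Overall minimum: min(25.8, 16.1) = 16.1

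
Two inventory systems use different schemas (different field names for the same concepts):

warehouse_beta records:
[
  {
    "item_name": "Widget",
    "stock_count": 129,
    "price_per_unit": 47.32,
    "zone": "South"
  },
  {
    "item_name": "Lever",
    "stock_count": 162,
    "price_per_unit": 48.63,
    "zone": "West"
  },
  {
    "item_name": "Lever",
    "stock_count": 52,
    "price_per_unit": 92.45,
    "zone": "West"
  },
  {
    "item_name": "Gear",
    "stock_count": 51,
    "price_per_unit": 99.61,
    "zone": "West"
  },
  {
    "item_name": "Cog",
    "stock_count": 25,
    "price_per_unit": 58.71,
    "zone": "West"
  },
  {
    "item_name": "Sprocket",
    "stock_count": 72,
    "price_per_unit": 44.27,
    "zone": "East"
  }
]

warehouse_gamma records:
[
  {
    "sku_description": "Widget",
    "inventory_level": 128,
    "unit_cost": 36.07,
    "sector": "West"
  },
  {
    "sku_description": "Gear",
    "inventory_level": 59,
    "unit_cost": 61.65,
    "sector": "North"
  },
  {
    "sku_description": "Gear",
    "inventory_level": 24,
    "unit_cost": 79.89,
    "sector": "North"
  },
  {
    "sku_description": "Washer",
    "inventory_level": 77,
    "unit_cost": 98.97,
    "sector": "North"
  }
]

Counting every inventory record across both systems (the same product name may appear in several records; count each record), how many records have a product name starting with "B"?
0

Schema mapping: "item_name" (warehouse_beta) = "sku_description" (warehouse_gamma) = product name

Records with product name starting with "B" in warehouse_beta: 0
Records with product name starting with "B" in warehouse_gamma: 0

Total: 0 + 0 = 0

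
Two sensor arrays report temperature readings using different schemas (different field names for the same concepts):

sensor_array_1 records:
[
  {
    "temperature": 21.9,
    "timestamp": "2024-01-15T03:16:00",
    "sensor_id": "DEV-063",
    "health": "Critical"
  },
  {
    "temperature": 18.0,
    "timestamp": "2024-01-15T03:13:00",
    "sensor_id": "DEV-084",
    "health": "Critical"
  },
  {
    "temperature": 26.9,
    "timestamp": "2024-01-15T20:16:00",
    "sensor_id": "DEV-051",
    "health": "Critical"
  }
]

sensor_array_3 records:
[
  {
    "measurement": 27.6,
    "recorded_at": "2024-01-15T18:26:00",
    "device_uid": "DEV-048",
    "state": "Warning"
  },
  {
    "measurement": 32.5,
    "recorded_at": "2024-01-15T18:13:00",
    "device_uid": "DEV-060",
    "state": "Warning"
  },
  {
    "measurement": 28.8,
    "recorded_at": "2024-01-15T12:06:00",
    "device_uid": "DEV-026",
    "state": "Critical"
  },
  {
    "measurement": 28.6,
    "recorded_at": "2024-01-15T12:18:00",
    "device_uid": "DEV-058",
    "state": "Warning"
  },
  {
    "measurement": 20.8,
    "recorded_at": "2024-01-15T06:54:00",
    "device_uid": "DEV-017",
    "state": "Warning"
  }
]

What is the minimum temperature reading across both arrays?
18.0

Schema mapping: "temperature" (sensor_array_1) = "measurement" (sensor_array_3) = temperature reading

Minimum in sensor_array_1: 18.0
Minimum in sensor_array_3: 20.8

Overall minimum: min(18.0, 20.8) = 18.0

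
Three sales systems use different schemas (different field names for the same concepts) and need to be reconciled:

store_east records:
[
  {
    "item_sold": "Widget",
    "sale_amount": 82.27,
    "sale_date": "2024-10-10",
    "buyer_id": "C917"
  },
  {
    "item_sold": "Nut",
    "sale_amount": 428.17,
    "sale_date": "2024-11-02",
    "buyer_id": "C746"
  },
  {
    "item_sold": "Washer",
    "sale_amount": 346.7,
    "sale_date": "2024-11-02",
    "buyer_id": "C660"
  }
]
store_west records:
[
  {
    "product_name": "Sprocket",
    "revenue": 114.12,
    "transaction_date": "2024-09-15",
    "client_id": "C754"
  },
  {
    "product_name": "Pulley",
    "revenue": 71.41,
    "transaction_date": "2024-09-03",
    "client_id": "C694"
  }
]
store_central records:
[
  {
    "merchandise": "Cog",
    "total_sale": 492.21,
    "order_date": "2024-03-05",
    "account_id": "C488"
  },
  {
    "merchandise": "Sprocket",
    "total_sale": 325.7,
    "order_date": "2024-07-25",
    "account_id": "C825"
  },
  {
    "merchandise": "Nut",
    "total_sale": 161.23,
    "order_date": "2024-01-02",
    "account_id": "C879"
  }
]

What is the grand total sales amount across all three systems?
2021.81

Schema reconciliation - all amount fields map to sale amount:

store_east (sale_amount): 857.14
store_west (revenue): 185.53
store_central (total_sale): 979.14

Grand total: 2021.81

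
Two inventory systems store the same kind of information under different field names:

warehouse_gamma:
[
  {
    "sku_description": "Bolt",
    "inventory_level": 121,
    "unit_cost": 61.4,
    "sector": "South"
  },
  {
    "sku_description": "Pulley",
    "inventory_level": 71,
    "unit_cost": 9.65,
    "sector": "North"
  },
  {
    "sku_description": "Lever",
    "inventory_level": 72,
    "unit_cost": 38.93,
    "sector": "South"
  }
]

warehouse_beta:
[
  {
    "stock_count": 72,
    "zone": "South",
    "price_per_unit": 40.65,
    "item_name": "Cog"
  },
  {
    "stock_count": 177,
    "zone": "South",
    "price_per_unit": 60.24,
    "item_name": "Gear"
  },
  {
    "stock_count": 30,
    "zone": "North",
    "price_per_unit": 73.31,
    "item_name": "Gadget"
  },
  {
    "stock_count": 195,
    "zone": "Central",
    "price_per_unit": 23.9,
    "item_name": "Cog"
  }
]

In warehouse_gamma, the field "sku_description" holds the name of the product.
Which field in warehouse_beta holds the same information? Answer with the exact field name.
item_name

In warehouse_gamma, "sku_description" holds the name of the product.
The fields in warehouse_beta are: "stock_count", "zone", "price_per_unit", "item_name".
"item_name" is the match: the name refers to the same concept and its values are product-name strings (e.g. 'Cog', 'Gadget').
The other fields ("stock_count", "zone", "price_per_unit") hold different kinds of data.

So "sku_description" in warehouse_gamma corresponds to "item_name" in warehouse_beta.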